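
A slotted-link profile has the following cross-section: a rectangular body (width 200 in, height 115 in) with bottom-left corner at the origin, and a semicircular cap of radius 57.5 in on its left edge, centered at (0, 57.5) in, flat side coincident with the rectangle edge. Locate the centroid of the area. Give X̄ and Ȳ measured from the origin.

X̄ = 77.08 in, Ȳ = 57.50 in

rectangular body: A = 200 × 115 = 23000.00, centroid at (100.00, 57.50).
semicircular end: A = ½π·57.5² = 5193.45, centroid at (-24.40, 57.50).
ΣA = 28193.45 in², ΣAX̄ = 2173260.42 in³, ΣAȲ = 1621123.11 in³.
X̄ = 2173260.42/28193.45 = 77.08 in; Ȳ = 1621123.11/28193.45 = 57.50 in.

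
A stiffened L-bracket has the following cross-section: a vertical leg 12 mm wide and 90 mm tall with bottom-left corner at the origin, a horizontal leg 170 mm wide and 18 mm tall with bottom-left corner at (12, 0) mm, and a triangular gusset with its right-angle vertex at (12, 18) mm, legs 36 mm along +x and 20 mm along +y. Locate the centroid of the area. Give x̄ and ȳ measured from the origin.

Part | A | x̄ᵢ | ȳᵢ | A·x̄ᵢ | A·ȳᵢ
vertical leg | 1080.00 | 6.00 | 45.00 | 6480.00 | 48600.00
horizontal leg | 3060.00 | 97.00 | 9.00 | 296820.00 | 27540.00
gusset | 360.00 | 24.00 | 24.67 | 8640.00 | 8880.00
Σ | 4500.00 |  |  | 311940.00 | 85020.00
x̄ = 311940.00 / 4500.00 = 69.32 mm
ȳ = 85020.00 / 4500.00 = 18.89 mm

x̄ = 69.32 mm, ȳ = 18.89 mm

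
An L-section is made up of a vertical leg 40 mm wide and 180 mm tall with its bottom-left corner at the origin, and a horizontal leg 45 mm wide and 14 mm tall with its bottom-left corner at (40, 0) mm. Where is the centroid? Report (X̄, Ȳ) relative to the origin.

vertical leg: A = 40 × 180 = 7200.00, centroid at (20.00, 90.00).
horizontal leg: A = 45 × 14 = 630.00, centroid at (62.50, 7.00).
ΣA = 7830.00 mm², ΣAX̄ = 183375.00 mm³, ΣAȲ = 652410.00 mm³.
X̄ = 183375.00/7830.00 = 23.42 mm; Ȳ = 652410.00/7830.00 = 83.32 mm.

X̄ = 23.42 mm, Ȳ = 83.32 mm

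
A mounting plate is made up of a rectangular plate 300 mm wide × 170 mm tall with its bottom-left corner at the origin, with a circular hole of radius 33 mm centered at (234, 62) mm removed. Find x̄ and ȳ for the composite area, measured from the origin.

Part | A | x̄ᵢ | ȳᵢ | A·x̄ᵢ | A·ȳᵢ
plate | 51000.00 | 150.00 | 85.00 | 7650000.00 | 4335000.00
hole | -3421.19 | 234.00 | 62.00 | -800559.49 | -212114.05
Σ | 47578.81 |  |  | 6849440.51 | 4122885.95
x̄ = 6849440.51 / 47578.81 = 143.96 mm
ȳ = 4122885.95 / 47578.81 = 86.65 mm

x̄ = 143.96 mm, ȳ = 86.65 mm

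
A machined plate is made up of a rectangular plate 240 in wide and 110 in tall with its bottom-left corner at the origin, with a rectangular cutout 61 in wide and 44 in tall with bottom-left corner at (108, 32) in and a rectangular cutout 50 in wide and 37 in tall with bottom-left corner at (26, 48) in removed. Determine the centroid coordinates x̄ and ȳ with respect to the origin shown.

x̄ = 123.57 in, ȳ = 54.15 in

plate: A = 240 × 110 = 26400.00, centroid at (120.00, 55.00).
hole 1: A = −(61 × 44) = -2684.00, centroid at (138.50, 54.00).
hole 2: A = −(50 × 37) = -1850.00, centroid at (51.00, 66.50).
ΣA = 21866.00 in²
ΣAx̄ = (26400.00)(120.00) + (-2684.00)(138.50) + (-1850.00)(51.00) = 2701916.00 in³
ΣAȳ = (26400.00)(55.00) + (-2684.00)(54.00) + (-1850.00)(66.50) = 1184039.00 in³
x̄ = 2701916.00 / 21866.00 = 123.57 in
ȳ = 1184039.00 / 21866.00 = 54.15 in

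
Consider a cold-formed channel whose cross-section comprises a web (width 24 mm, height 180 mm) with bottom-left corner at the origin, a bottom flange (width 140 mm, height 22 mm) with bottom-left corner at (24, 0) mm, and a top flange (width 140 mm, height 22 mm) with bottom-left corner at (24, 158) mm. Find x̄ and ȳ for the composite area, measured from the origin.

web: A = 24 × 180 = 4320.00, centroid at (12.00, 90.00).
bottom flange: A = 140 × 22 = 3080.00, centroid at (94.00, 11.00).
top flange: A = 140 × 22 = 3080.00, centroid at (94.00, 169.00).
ΣA = 10480.00 mm², ΣAx̄ = 630880.00 mm³, ΣAȳ = 943200.00 mm³.
x̄ = 630880.00/10480.00 = 60.20 mm; ȳ = 943200.00/10480.00 = 90.00 mm.

x̄ = 60.20 mm, ȳ = 90.00 mm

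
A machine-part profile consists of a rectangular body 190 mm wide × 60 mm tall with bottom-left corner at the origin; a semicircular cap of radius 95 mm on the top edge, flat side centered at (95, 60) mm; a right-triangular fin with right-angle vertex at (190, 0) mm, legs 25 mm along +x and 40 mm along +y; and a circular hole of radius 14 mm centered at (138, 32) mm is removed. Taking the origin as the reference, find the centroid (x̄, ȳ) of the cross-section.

x̄ = 95.99 mm, ȳ = 68.78 mm

rectangular body: A = 190 × 60 = 11400.00, centroid at (95.00, 30.00).
semicircular top: A = ½π·95² = 14176.44, centroid at (95.00, 100.32).
triangular fin: A = ½·25·40 = 500.00, centroid at (198.33, 13.33).
hole: A = −π·14² = -615.75, centroid at (138.00, 32.00).
ΣA = 25460.68 mm², ΣAx̄ = 2443954.37 mm³, ΣAȳ = 1751132.14 mm³.
x̄ = 2443954.37/25460.68 = 95.99 mm; ȳ = 1751132.14/25460.68 = 68.78 mm.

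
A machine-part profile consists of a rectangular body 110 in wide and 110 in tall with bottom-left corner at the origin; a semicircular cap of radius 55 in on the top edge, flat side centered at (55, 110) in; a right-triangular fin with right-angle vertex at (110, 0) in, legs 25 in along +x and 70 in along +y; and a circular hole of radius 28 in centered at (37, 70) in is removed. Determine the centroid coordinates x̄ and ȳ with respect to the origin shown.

x̄ = 61.54 in, ȳ = 75.15 in

rectangular body: A = 110 × 110 = 12100.00, centroid at (55.00, 55.00).
semicircular top: A = ½π·55² = 4751.66, centroid at (55.00, 133.34).
triangular fin: A = ½·25·70 = 875.00, centroid at (118.33, 23.33).
hole: A = −π·28² = -2463.01, centroid at (37.00, 70.00).
ΣA = 15263.65 in²
ΣAx̄ = (12100.00)(55.00) + (4751.66)(55.00) + (875.00)(118.33) + (-2463.01)(37.00) = 939251.59 in³
ΣAȳ = (12100.00)(55.00) + (4751.66)(133.34) + (875.00)(23.33) + (-2463.01)(70.00) = 1147105.21 in³
x̄ = 939251.59 / 15263.65 = 61.54 in
ȳ = 1147105.21 / 15263.65 = 75.15 in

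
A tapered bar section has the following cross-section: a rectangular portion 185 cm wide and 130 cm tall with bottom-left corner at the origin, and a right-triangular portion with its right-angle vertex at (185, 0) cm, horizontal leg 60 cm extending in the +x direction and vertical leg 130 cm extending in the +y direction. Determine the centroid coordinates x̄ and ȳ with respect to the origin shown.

rectangular portion: A = 185 × 130 = 24050.00, centroid at (92.50, 65.00).
triangular portion: A = ½·60·130 = 3900.00, centroid at (205.00, 43.33).
ΣA = 27950.00 cm²
ΣAx̄ = (24050.00)(92.50) + (3900.00)(205.00) = 3024125.00 cm³
ΣAȳ = (24050.00)(65.00) + (3900.00)(43.33) = 1732250.00 cm³
x̄ = 3024125.00 / 27950.00 = 108.20 cm
ȳ = 1732250.00 / 27950.00 = 61.98 cm

x̄ = 108.20 cm, ȳ = 61.98 cm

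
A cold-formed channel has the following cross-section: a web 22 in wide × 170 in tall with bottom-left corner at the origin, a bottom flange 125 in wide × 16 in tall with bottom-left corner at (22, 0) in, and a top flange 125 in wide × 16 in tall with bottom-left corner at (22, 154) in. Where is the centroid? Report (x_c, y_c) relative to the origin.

x_c = 48.98 in, y_c = 85.00 in

web: A = 22 × 170 = 3740.00, centroid at (11.00, 85.00).
bottom flange: A = 125 × 16 = 2000.00, centroid at (84.50, 8.00).
top flange: A = 125 × 16 = 2000.00, centroid at (84.50, 162.00).
ΣA = 7740.00 in², ΣAx_c = 379140.00 in³, ΣAy_c = 657900.00 in³.
x_c = 379140.00/7740.00 = 48.98 in; y_c = 657900.00/7740.00 = 85.00 in.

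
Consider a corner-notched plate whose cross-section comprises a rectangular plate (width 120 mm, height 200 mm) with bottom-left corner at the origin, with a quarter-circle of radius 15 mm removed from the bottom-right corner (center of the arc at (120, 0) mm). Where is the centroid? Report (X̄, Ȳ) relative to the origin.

X̄ = 59.60 mm, Ȳ = 100.69 mm

plate: A = 120 × 200 = 24000.00, centroid at (60.00, 100.00).
removed quarter-circle: A = −¼π·15² = -176.71, centroid at (113.63, 6.37).
ΣA = 23823.29 mm²
ΣAX̄ = (24000.00)(60.00) + (-176.71)(113.63) = 1419919.25 mm³
ΣAȲ = (24000.00)(100.00) + (-176.71)(6.37) = 2398875.00 mm³
X̄ = 1419919.25 / 23823.29 = 59.60 mm
Ȳ = 2398875.00 / 23823.29 = 100.69 mm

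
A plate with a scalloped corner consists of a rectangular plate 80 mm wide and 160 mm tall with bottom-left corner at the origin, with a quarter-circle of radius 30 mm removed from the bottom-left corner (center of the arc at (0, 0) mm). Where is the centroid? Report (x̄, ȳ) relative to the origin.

plate: A = 80 × 160 = 12800.00, centroid at (40.00, 80.00).
removed quarter-circle: A = −¼π·30² = -706.86, centroid at (12.73, 12.73).
ΣA = 12093.14 mm²
ΣAx̄ = (12800.00)(40.00) + (-706.86)(12.73) = 503000.00 mm³
ΣAȳ = (12800.00)(80.00) + (-706.86)(12.73) = 1015000.00 mm³
x̄ = 503000.00 / 12093.14 = 41.59 mm
ȳ = 1015000.00 / 12093.14 = 83.93 mm

x̄ = 41.59 mm, ȳ = 83.93 mm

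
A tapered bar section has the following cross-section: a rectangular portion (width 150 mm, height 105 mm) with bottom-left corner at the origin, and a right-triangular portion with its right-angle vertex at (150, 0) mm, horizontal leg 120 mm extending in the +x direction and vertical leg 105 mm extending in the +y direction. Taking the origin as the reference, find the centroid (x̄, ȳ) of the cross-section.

Part | A | x̄ᵢ | ȳᵢ | A·x̄ᵢ | A·ȳᵢ
rectangular portion | 15750.00 | 75.00 | 52.50 | 1181250.00 | 826875.00
triangular portion | 6300.00 | 190.00 | 35.00 | 1197000.00 | 220500.00
Σ | 22050.00 |  |  | 2378250.00 | 1047375.00
x̄ = 2378250.00 / 22050.00 = 107.86 mm
ȳ = 1047375.00 / 22050.00 = 47.50 mm

x̄ = 107.86 mm, ȳ = 47.50 mm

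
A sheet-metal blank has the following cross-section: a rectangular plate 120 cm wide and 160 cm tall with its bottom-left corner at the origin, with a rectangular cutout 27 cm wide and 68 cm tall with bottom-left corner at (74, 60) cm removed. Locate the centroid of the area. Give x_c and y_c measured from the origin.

plate: A = 120 × 160 = 19200.00, centroid at (60.00, 80.00).
hole: A = −(27 × 68) = -1836.00, centroid at (87.50, 94.00).
ΣA = 17364.00 cm², ΣAx_c = 991350.00 cm³, ΣAy_c = 1363416.00 cm³.
x_c = 991350.00/17364.00 = 57.09 cm; y_c = 1363416.00/17364.00 = 78.52 cm.

x_c = 57.09 cm, y_c = 78.52 cm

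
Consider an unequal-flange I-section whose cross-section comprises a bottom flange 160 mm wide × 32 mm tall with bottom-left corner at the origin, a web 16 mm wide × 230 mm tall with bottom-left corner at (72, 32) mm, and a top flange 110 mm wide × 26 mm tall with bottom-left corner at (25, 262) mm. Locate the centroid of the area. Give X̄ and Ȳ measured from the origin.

Part | A | x̄ᵢ | ȳᵢ | A·x̄ᵢ | A·ȳᵢ
bottom flange | 5120.00 | 80.00 | 16.00 | 409600.00 | 81920.00
web | 3680.00 | 80.00 | 147.00 | 294400.00 | 540960.00
top flange | 2860.00 | 80.00 | 275.00 | 228800.00 | 786500.00
Σ | 11660.00 |  |  | 932800.00 | 1409380.00
X̄ = 932800.00 / 11660.00 = 80.00 mm
Ȳ = 1409380.00 / 11660.00 = 120.87 mm

X̄ = 80.00 mm, Ȳ = 120.87 mm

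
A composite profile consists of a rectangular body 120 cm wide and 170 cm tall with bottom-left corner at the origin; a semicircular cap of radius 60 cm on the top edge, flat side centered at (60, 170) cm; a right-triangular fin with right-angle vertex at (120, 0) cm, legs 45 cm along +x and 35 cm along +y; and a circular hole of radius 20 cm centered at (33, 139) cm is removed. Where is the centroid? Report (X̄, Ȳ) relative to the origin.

X̄ = 63.63 cm, Ȳ = 104.51 cm

Part | A | x̄ᵢ | ȳᵢ | A·x̄ᵢ | A·ȳᵢ
rectangular body | 20400.00 | 60.00 | 85.00 | 1224000.00 | 1734000.00
semicircular top | 5654.87 | 60.00 | 195.46 | 339292.01 | 1105327.35
triangular fin | 787.50 | 135.00 | 11.67 | 106312.50 | 9187.50
hole | -1256.64 | 33.00 | 139.00 | -41469.02 | -174672.55
Σ | 25585.73 |  |  | 1628135.48 | 2673842.30
X̄ = 1628135.48 / 25585.73 = 63.63 cm
Ȳ = 2673842.30 / 25585.73 = 104.51 cm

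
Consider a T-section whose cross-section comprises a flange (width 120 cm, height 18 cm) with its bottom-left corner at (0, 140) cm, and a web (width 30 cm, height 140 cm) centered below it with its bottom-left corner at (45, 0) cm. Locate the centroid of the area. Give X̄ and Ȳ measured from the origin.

X̄ = 60.00 cm, Ȳ = 96.83 cm

Part | A | x̄ᵢ | ȳᵢ | A·x̄ᵢ | A·ȳᵢ
web | 4200.00 | 60.00 | 70.00 | 252000.00 | 294000.00
flange | 2160.00 | 60.00 | 149.00 | 129600.00 | 321840.00
Σ | 6360.00 |  |  | 381600.00 | 615840.00
X̄ = 381600.00 / 6360.00 = 60.00 cm
Ȳ = 615840.00 / 6360.00 = 96.83 cm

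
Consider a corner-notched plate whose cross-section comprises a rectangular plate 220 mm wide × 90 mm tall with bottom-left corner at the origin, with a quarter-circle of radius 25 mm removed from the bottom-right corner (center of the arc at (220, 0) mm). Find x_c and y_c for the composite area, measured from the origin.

x_c = 107.47 mm, y_c = 45.87 mm

plate: A = 220 × 90 = 19800.00, centroid at (110.00, 45.00).
removed quarter-circle: A = −¼π·25² = -490.87, centroid at (209.39, 10.61).
ΣA = 19309.13 mm²
ΣAx_c = (19800.00)(110.00) + (-490.87)(209.39) = 2075216.09 mm³
ΣAy_c = (19800.00)(45.00) + (-490.87)(10.61) = 885791.67 mm³
x_c = 2075216.09 / 19309.13 = 107.47 mm
y_c = 885791.67 / 19309.13 = 45.87 mm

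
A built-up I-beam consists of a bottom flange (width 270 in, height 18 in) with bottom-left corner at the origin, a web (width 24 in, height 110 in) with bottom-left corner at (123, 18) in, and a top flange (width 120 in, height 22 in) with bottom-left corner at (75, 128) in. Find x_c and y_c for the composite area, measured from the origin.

x_c = 135.00 in, y_c = 59.51 in

bottom flange: A = 270 × 18 = 4860.00, centroid at (135.00, 9.00).
web: A = 24 × 110 = 2640.00, centroid at (135.00, 73.00).
top flange: A = 120 × 22 = 2640.00, centroid at (135.00, 139.00).
ΣA = 10140.00 in²
ΣAx_c = (4860.00)(135.00) + (2640.00)(135.00) + (2640.00)(135.00) = 1368900.00 in³
ΣAy_c = (4860.00)(9.00) + (2640.00)(73.00) + (2640.00)(139.00) = 603420.00 in³
x_c = 1368900.00 / 10140.00 = 135.00 in
y_c = 603420.00 / 10140.00 = 59.51 in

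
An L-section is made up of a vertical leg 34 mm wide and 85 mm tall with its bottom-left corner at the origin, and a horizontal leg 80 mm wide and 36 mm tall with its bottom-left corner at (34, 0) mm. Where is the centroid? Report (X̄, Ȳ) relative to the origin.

vertical leg: A = 34 × 85 = 2890.00, centroid at (17.00, 42.50).
horizontal leg: A = 80 × 36 = 2880.00, centroid at (74.00, 18.00).
ΣA = 5770.00 mm², ΣAX̄ = 262250.00 mm³, ΣAȲ = 174665.00 mm³.
X̄ = 262250.00/5770.00 = 45.45 mm; Ȳ = 174665.00/5770.00 = 30.27 mm.

X̄ = 45.45 mm, Ȳ = 30.27 mm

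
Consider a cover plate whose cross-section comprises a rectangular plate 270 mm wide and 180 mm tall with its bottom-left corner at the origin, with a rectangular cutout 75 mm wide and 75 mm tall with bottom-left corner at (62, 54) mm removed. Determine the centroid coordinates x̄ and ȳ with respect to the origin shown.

plate: A = 270 × 180 = 48600.00, centroid at (135.00, 90.00).
hole: A = −(75 × 75) = -5625.00, centroid at (99.50, 91.50).
ΣA = 42975.00 mm²
ΣAx̄ = (48600.00)(135.00) + (-5625.00)(99.50) = 6001312.50 mm³
ΣAȳ = (48600.00)(90.00) + (-5625.00)(91.50) = 3859312.50 mm³
x̄ = 6001312.50 / 42975.00 = 139.65 mm
ȳ = 3859312.50 / 42975.00 = 89.80 mm

x̄ = 139.65 mm, ȳ = 89.80 mm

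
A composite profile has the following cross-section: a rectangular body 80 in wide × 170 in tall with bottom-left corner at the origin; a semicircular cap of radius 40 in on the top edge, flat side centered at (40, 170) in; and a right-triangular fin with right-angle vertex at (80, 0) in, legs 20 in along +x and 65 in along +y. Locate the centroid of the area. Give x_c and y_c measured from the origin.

rectangular body: A = 80 × 170 = 13600.00, centroid at (40.00, 85.00).
semicircular top: A = ½π·40² = 2513.27, centroid at (40.00, 186.98).
triangular fin: A = ½·20·65 = 650.00, centroid at (86.67, 21.67).
ΣA = 16763.27 in², ΣAx_c = 700864.30 in³, ΣAy_c = 1640006.60 in³.
x_c = 700864.30/16763.27 = 41.81 in; y_c = 1640006.60/16763.27 = 97.83 in.

x_c = 41.81 in, y_c = 97.83 in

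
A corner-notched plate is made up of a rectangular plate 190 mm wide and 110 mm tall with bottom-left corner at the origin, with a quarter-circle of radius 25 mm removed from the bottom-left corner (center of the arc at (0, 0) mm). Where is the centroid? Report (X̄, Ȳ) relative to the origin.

plate: A = 190 × 110 = 20900.00, centroid at (95.00, 55.00).
removed quarter-circle: A = −¼π·25² = -490.87, centroid at (10.61, 10.61).
ΣA = 20409.13 mm², ΣAX̄ = 1980291.67 mm³, ΣAȲ = 1144291.67 mm³.
X̄ = 1980291.67/20409.13 = 97.03 mm; Ȳ = 1144291.67/20409.13 = 56.07 mm.

X̄ = 97.03 mm, Ȳ = 56.07 mm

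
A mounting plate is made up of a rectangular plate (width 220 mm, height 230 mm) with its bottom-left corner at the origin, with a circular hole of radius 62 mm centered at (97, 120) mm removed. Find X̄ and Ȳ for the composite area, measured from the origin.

plate: A = 220 × 230 = 50600.00, centroid at (110.00, 115.00).
hole: A = −π·62² = -12076.28, centroid at (97.00, 120.00).
ΣA = 38523.72 mm²
ΣAX̄ = (50600.00)(110.00) + (-12076.28)(97.00) = 4394600.63 mm³
ΣAȲ = (50600.00)(115.00) + (-12076.28)(120.00) = 4369846.14 mm³
X̄ = 4394600.63 / 38523.72 = 114.08 mm
Ȳ = 4369846.14 / 38523.72 = 113.43 mm

X̄ = 114.08 mm, Ȳ = 113.43 mm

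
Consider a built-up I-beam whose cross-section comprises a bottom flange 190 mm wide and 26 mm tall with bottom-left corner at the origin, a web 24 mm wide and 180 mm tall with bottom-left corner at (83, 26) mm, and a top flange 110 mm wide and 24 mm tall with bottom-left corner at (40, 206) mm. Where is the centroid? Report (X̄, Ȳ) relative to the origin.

Part | A | x̄ᵢ | ȳᵢ | A·x̄ᵢ | A·ȳᵢ
bottom flange | 4940.00 | 95.00 | 13.00 | 469300.00 | 64220.00
web | 4320.00 | 95.00 | 116.00 | 410400.00 | 501120.00
top flange | 2640.00 | 95.00 | 218.00 | 250800.00 | 575520.00
Σ | 11900.00 |  |  | 1130500.00 | 1140860.00
X̄ = 1130500.00 / 11900.00 = 95.00 mm
Ȳ = 1140860.00 / 11900.00 = 95.87 mm

X̄ = 95.00 mm, Ȳ = 95.87 mm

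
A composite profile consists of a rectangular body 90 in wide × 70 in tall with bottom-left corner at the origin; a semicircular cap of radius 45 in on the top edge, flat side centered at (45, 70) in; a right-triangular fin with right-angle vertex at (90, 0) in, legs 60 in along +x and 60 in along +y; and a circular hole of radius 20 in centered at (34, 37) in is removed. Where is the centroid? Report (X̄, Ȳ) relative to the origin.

X̄ = 58.05 in, Ȳ = 49.22 in

rectangular body: A = 90 × 70 = 6300.00, centroid at (45.00, 35.00).
semicircular top: A = ½π·45² = 3180.86, centroid at (45.00, 89.10).
triangular fin: A = ½·60·60 = 1800.00, centroid at (110.00, 20.00).
hole: A = −π·20² = -1256.64, centroid at (34.00, 37.00).
ΣA = 10024.23 in²
ΣAX̄ = (6300.00)(45.00) + (3180.86)(45.00) + (1800.00)(110.00) + (-1256.64)(34.00) = 581913.16 in³
ΣAȲ = (6300.00)(35.00) + (3180.86)(89.10) + (1800.00)(20.00) + (-1256.64)(37.00) = 493414.81 in³
X̄ = 581913.16 / 10024.23 = 58.05 in
Ȳ = 493414.81 / 10024.23 = 49.22 in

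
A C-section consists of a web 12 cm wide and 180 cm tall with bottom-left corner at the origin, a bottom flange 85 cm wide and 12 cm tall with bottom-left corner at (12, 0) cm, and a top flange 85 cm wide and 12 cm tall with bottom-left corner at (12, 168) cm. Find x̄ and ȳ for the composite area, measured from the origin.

Part | A | x̄ᵢ | ȳᵢ | A·x̄ᵢ | A·ȳᵢ
web | 2160.00 | 6.00 | 90.00 | 12960.00 | 194400.00
bottom flange | 1020.00 | 54.50 | 6.00 | 55590.00 | 6120.00
top flange | 1020.00 | 54.50 | 174.00 | 55590.00 | 177480.00
Σ | 4200.00 |  |  | 124140.00 | 378000.00
x̄ = 124140.00 / 4200.00 = 29.56 cm
ȳ = 378000.00 / 4200.00 = 90.00 cm

x̄ = 29.56 cm, ȳ = 90.00 cm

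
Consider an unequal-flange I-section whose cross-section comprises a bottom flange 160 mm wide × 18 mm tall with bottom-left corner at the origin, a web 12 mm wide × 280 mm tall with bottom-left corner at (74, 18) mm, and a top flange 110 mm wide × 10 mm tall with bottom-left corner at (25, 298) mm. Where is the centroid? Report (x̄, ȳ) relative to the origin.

x̄ = 80.00 mm, ȳ = 121.27 mm

Part | A | x̄ᵢ | ȳᵢ | A·x̄ᵢ | A·ȳᵢ
bottom flange | 2880.00 | 80.00 | 9.00 | 230400.00 | 25920.00
web | 3360.00 | 80.00 | 158.00 | 268800.00 | 530880.00
top flange | 1100.00 | 80.00 | 303.00 | 88000.00 | 333300.00
Σ | 7340.00 |  |  | 587200.00 | 890100.00
x̄ = 587200.00 / 7340.00 = 80.00 mm
ȳ = 890100.00 / 7340.00 = 121.27 mm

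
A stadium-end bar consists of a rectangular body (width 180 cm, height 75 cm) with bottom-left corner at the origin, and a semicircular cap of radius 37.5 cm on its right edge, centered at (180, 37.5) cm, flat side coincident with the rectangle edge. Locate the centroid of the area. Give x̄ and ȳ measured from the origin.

rectangular body: A = 180 × 75 = 13500.00, centroid at (90.00, 37.50).
semicircular end: A = ½π·37.5² = 2208.93, centroid at (195.92, 37.50).
ΣA = 15708.93 cm², ΣAx̄ = 1647764.07 cm³, ΣAȳ = 589084.96 cm³.
x̄ = 1647764.07/15708.93 = 104.89 cm; ȳ = 589084.96/15708.93 = 37.50 cm.

x̄ = 104.89 cm, ȳ = 37.50 cm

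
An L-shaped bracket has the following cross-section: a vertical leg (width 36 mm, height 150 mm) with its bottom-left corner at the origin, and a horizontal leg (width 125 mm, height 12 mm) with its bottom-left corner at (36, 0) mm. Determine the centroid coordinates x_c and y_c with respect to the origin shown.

x_c = 35.50 mm, y_c = 60.00 mm

Part | A | x̄ᵢ | ȳᵢ | A·x̄ᵢ | A·ȳᵢ
vertical leg | 5400.00 | 18.00 | 75.00 | 97200.00 | 405000.00
horizontal leg | 1500.00 | 98.50 | 6.00 | 147750.00 | 9000.00
Σ | 6900.00 |  |  | 244950.00 | 414000.00
x_c = 244950.00 / 6900.00 = 35.50 mm
y_c = 414000.00 / 6900.00 = 60.00 mm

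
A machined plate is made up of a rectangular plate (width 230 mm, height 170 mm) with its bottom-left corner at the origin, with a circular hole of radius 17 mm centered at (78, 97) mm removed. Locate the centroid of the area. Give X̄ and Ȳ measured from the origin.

plate: A = 230 × 170 = 39100.00, centroid at (115.00, 85.00).
hole: A = −π·17² = -907.92, centroid at (78.00, 97.00).
ΣA = 38192.08 mm²
ΣAX̄ = (39100.00)(115.00) + (-907.92)(78.00) = 4425682.22 mm³
ΣAȲ = (39100.00)(85.00) + (-907.92)(97.00) = 3235431.73 mm³
X̄ = 4425682.22 / 38192.08 = 115.88 mm
Ȳ = 3235431.73 / 38192.08 = 84.71 mm

X̄ = 115.88 mm, Ȳ = 84.71 mm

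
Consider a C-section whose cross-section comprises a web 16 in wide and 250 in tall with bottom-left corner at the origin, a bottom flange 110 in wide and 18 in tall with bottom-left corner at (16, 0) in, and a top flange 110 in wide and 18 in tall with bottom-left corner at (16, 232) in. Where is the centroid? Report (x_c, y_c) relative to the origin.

web: A = 16 × 250 = 4000.00, centroid at (8.00, 125.00).
bottom flange: A = 110 × 18 = 1980.00, centroid at (71.00, 9.00).
top flange: A = 110 × 18 = 1980.00, centroid at (71.00, 241.00).
ΣA = 7960.00 in², ΣAx_c = 313160.00 in³, ΣAy_c = 995000.00 in³.
x_c = 313160.00/7960.00 = 39.34 in; y_c = 995000.00/7960.00 = 125.00 in.

x_c = 39.34 in, y_c = 125.00 in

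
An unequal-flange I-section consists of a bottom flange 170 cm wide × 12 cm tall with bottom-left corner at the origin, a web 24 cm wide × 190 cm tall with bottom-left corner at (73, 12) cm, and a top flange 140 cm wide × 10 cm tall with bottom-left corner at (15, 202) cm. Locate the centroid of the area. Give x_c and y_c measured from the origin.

bottom flange: A = 170 × 12 = 2040.00, centroid at (85.00, 6.00).
web: A = 24 × 190 = 4560.00, centroid at (85.00, 107.00).
top flange: A = 140 × 10 = 1400.00, centroid at (85.00, 207.00).
ΣA = 8000.00 cm²
ΣAx_c = (2040.00)(85.00) + (4560.00)(85.00) + (1400.00)(85.00) = 680000.00 cm³
ΣAy_c = (2040.00)(6.00) + (4560.00)(107.00) + (1400.00)(207.00) = 789960.00 cm³
x_c = 680000.00 / 8000.00 = 85.00 cm
y_c = 789960.00 / 8000.00 = 98.75 cm

x_c = 85.00 cm, y_c = 98.75 cm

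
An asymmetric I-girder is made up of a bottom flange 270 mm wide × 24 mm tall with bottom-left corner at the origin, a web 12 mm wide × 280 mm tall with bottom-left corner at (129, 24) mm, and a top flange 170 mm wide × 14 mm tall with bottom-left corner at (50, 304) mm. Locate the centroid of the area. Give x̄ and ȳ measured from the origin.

bottom flange: A = 270 × 24 = 6480.00, centroid at (135.00, 12.00).
web: A = 12 × 280 = 3360.00, centroid at (135.00, 164.00).
top flange: A = 170 × 14 = 2380.00, centroid at (135.00, 311.00).
ΣA = 12220.00 mm²
ΣAx̄ = (6480.00)(135.00) + (3360.00)(135.00) + (2380.00)(135.00) = 1649700.00 mm³
ΣAȳ = (6480.00)(12.00) + (3360.00)(164.00) + (2380.00)(311.00) = 1368980.00 mm³
x̄ = 1649700.00 / 12220.00 = 135.00 mm
ȳ = 1368980.00 / 12220.00 = 112.03 mm

x̄ = 135.00 mm, ȳ = 112.03 mm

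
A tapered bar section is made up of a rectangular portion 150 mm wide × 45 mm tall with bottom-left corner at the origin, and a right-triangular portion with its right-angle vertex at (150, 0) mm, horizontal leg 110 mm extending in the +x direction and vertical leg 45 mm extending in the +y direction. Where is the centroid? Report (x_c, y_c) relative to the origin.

rectangular portion: A = 150 × 45 = 6750.00, centroid at (75.00, 22.50).
triangular portion: A = ½·110·45 = 2475.00, centroid at (186.67, 15.00).
ΣA = 9225.00 mm²
ΣAx_c = (6750.00)(75.00) + (2475.00)(186.67) = 968250.00 mm³
ΣAy_c = (6750.00)(22.50) + (2475.00)(15.00) = 189000.00 mm³
x_c = 968250.00 / 9225.00 = 104.96 mm
y_c = 189000.00 / 9225.00 = 20.49 mm

x_c = 104.96 mm, y_c = 20.49 mm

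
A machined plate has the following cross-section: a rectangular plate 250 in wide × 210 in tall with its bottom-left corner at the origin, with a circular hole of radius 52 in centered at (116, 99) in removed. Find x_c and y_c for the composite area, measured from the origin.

x_c = 126.74 in, y_c = 106.16 in

Part | A | x̄ᵢ | ȳᵢ | A·x̄ᵢ | A·ȳᵢ
plate | 52500.00 | 125.00 | 105.00 | 6562500.00 | 5512500.00
hole | -8494.87 | 116.00 | 99.00 | -985404.52 | -840991.79
Σ | 44005.13 |  |  | 5577095.48 | 4671508.21
x_c = 5577095.48 / 44005.13 = 126.74 in
y_c = 4671508.21 / 44005.13 = 106.16 in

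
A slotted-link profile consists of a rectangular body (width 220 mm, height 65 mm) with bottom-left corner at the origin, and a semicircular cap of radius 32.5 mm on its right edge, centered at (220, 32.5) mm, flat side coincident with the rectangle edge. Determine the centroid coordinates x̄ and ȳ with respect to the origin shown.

rectangular body: A = 220 × 65 = 14300.00, centroid at (110.00, 32.50).
semicircular end: A = ½π·32.5² = 1659.15, centroid at (233.79, 32.50).
ΣA = 15959.15 mm², ΣAx̄ = 1960899.21 mm³, ΣAȳ = 518672.49 mm³.
x̄ = 1960899.21/15959.15 = 122.87 mm; ȳ = 518672.49/15959.15 = 32.50 mm.

x̄ = 122.87 mm, ȳ = 32.50 mm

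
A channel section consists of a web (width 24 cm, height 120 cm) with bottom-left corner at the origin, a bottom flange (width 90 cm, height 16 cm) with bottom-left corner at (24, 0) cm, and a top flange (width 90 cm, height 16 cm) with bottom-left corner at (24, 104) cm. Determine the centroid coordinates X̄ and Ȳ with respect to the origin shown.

X̄ = 40.50 cm, Ȳ = 60.00 cm

web: A = 24 × 120 = 2880.00, centroid at (12.00, 60.00).
bottom flange: A = 90 × 16 = 1440.00, centroid at (69.00, 8.00).
top flange: A = 90 × 16 = 1440.00, centroid at (69.00, 112.00).
ΣA = 5760.00 cm², ΣAX̄ = 233280.00 cm³, ΣAȲ = 345600.00 cm³.
X̄ = 233280.00/5760.00 = 40.50 cm; Ȳ = 345600.00/5760.00 = 60.00 cm.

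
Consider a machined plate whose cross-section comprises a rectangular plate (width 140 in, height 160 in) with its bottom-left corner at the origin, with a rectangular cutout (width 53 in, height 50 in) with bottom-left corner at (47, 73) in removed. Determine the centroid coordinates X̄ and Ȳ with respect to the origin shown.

X̄ = 69.53 in, Ȳ = 77.58 in

plate: A = 140 × 160 = 22400.00, centroid at (70.00, 80.00).
hole: A = −(53 × 50) = -2650.00, centroid at (73.50, 98.00).
ΣA = 19750.00 in²
ΣAX̄ = (22400.00)(70.00) + (-2650.00)(73.50) = 1373225.00 in³
ΣAȲ = (22400.00)(80.00) + (-2650.00)(98.00) = 1532300.00 in³
X̄ = 1373225.00 / 19750.00 = 69.53 in
Ȳ = 1532300.00 / 19750.00 = 77.58 in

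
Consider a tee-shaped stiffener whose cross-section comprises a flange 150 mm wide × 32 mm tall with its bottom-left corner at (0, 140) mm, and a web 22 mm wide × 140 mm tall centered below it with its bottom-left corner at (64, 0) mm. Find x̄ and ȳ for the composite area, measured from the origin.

Part | A | x̄ᵢ | ȳᵢ | A·x̄ᵢ | A·ȳᵢ
web | 3080.00 | 75.00 | 70.00 | 231000.00 | 215600.00
flange | 4800.00 | 75.00 | 156.00 | 360000.00 | 748800.00
Σ | 7880.00 |  |  | 591000.00 | 964400.00
x̄ = 591000.00 / 7880.00 = 75.00 mm
ȳ = 964400.00 / 7880.00 = 122.39 mm

x̄ = 75.00 mm, ȳ = 122.39 mm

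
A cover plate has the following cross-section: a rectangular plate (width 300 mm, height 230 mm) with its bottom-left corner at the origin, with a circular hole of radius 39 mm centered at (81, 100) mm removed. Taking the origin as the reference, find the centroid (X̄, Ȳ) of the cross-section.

X̄ = 155.13 mm, Ȳ = 116.12 mm

plate: A = 300 × 230 = 69000.00, centroid at (150.00, 115.00).
hole: A = −π·39² = -4778.36, centroid at (81.00, 100.00).
ΣA = 64221.64 mm²
ΣAX̄ = (69000.00)(150.00) + (-4778.36)(81.00) = 9962952.64 mm³
ΣAȲ = (69000.00)(115.00) + (-4778.36)(100.00) = 7457163.76 mm³
X̄ = 9962952.64 / 64221.64 = 155.13 mm
Ȳ = 7457163.76 / 64221.64 = 116.12 mm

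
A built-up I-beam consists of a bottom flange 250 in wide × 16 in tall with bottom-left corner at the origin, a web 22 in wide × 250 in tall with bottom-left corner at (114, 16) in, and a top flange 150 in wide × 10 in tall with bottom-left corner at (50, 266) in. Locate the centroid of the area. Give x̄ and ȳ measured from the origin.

x̄ = 125.00 in, ȳ = 110.36 in

bottom flange: A = 250 × 16 = 4000.00, centroid at (125.00, 8.00).
web: A = 22 × 250 = 5500.00, centroid at (125.00, 141.00).
top flange: A = 150 × 10 = 1500.00, centroid at (125.00, 271.00).
ΣA = 11000.00 in², ΣAx̄ = 1375000.00 in³, ΣAȳ = 1214000.00 in³.
x̄ = 1375000.00/11000.00 = 125.00 in; ȳ = 1214000.00/11000.00 = 110.36 in.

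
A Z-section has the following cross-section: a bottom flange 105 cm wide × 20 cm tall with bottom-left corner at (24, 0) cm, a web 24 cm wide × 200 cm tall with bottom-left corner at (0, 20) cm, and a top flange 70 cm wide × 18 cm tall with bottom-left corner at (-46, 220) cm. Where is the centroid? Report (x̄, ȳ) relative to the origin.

x̄ = 25.05 cm, ȳ = 108.52 cm

bottom flange: A = 105 × 20 = 2100.00, centroid at (76.50, 10.00).
web: A = 24 × 200 = 4800.00, centroid at (12.00, 120.00).
top flange: A = 70 × 18 = 1260.00, centroid at (-11.00, 229.00).
ΣA = 8160.00 cm²
ΣAx̄ = (2100.00)(76.50) + (4800.00)(12.00) + (1260.00)(-11.00) = 204390.00 cm³
ΣAȳ = (2100.00)(10.00) + (4800.00)(120.00) + (1260.00)(229.00) = 885540.00 cm³
x̄ = 204390.00 / 8160.00 = 25.05 cm
ȳ = 885540.00 / 8160.00 = 108.52 cm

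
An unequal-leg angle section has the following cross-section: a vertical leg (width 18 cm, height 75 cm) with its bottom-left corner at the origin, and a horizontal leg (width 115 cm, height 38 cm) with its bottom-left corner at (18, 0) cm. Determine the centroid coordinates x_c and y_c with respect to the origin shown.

Part | A | x̄ᵢ | ȳᵢ | A·x̄ᵢ | A·ȳᵢ
vertical leg | 1350.00 | 9.00 | 37.50 | 12150.00 | 50625.00
horizontal leg | 4370.00 | 75.50 | 19.00 | 329935.00 | 83030.00
Σ | 5720.00 |  |  | 342085.00 | 133655.00
x_c = 342085.00 / 5720.00 = 59.81 cm
y_c = 133655.00 / 5720.00 = 23.37 cm

x_c = 59.81 cm, y_c = 23.37 cm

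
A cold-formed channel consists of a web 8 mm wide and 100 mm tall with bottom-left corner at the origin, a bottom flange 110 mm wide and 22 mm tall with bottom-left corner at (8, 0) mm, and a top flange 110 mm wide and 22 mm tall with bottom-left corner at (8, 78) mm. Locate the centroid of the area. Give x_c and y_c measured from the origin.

web: A = 8 × 100 = 800.00, centroid at (4.00, 50.00).
bottom flange: A = 110 × 22 = 2420.00, centroid at (63.00, 11.00).
top flange: A = 110 × 22 = 2420.00, centroid at (63.00, 89.00).
ΣA = 5640.00 mm²
ΣAx_c = (800.00)(4.00) + (2420.00)(63.00) + (2420.00)(63.00) = 308120.00 mm³
ΣAy_c = (800.00)(50.00) + (2420.00)(11.00) + (2420.00)(89.00) = 282000.00 mm³
x_c = 308120.00 / 5640.00 = 54.63 mm
y_c = 282000.00 / 5640.00 = 50.00 mm

x_c = 54.63 mm, y_c = 50.00 mm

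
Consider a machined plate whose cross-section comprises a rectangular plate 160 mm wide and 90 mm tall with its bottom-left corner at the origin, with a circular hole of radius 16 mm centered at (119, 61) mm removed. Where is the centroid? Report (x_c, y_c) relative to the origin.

x_c = 77.69 mm, y_c = 44.05 mm

plate: A = 160 × 90 = 14400.00, centroid at (80.00, 45.00).
hole: A = −π·16² = -804.25, centroid at (119.00, 61.00).
ΣA = 13595.75 mm²
ΣAx_c = (14400.00)(80.00) + (-804.25)(119.00) = 1056294.52 mm³
ΣAy_c = (14400.00)(45.00) + (-804.25)(61.00) = 598940.89 mm³
x_c = 1056294.52 / 13595.75 = 77.69 mm
y_c = 598940.89 / 13595.75 = 44.05 mm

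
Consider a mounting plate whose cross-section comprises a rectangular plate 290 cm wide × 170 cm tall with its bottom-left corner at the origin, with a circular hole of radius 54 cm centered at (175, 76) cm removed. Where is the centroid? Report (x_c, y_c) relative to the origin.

x_c = 138.15 cm, y_c = 87.05 cm

plate: A = 290 × 170 = 49300.00, centroid at (145.00, 85.00).
hole: A = −π·54² = -9160.88, centroid at (175.00, 76.00).
ΣA = 40139.12 cm²
ΣAx_c = (49300.00)(145.00) + (-9160.88)(175.00) = 5545345.27 cm³
ΣAy_c = (49300.00)(85.00) + (-9160.88)(76.00) = 3494272.80 cm³
x_c = 5545345.27 / 40139.12 = 138.15 cm
y_c = 3494272.80 / 40139.12 = 87.05 cm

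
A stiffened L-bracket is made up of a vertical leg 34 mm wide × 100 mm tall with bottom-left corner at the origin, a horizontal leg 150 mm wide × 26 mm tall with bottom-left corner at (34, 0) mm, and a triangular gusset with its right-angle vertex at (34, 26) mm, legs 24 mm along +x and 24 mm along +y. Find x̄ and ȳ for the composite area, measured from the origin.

Part | A | x̄ᵢ | ȳᵢ | A·x̄ᵢ | A·ȳᵢ
vertical leg | 3400.00 | 17.00 | 50.00 | 57800.00 | 170000.00
horizontal leg | 3900.00 | 109.00 | 13.00 | 425100.00 | 50700.00
gusset | 288.00 | 42.00 | 34.00 | 12096.00 | 9792.00
Σ | 7588.00 |  |  | 494996.00 | 230492.00
x̄ = 494996.00 / 7588.00 = 65.23 mm
ȳ = 230492.00 / 7588.00 = 30.38 mm

x̄ = 65.23 mm, ȳ = 30.38 mm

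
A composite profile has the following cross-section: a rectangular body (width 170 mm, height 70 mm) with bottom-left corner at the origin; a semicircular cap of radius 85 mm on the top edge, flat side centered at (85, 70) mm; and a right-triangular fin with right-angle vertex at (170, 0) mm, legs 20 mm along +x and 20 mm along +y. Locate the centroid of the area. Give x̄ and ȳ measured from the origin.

x̄ = 85.78 mm, ȳ = 69.16 mm

rectangular body: A = 170 × 70 = 11900.00, centroid at (85.00, 35.00).
semicircular top: A = ½π·85² = 11349.00, centroid at (85.00, 106.08).
triangular fin: A = ½·20·20 = 200.00, centroid at (176.67, 6.67).
ΣA = 23449.00 mm²
ΣAx̄ = (11900.00)(85.00) + (11349.00)(85.00) + (200.00)(176.67) = 2011498.63 mm³
ΣAȳ = (11900.00)(35.00) + (11349.00)(106.08) + (200.00)(6.67) = 1621680.24 mm³
x̄ = 2011498.63 / 23449.00 = 85.78 mm
ȳ = 1621680.24 / 23449.00 = 69.16 mm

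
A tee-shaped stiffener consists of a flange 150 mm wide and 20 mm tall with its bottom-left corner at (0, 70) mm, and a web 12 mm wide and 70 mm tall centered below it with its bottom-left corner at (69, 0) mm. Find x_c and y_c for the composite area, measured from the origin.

Part | A | x̄ᵢ | ȳᵢ | A·x̄ᵢ | A·ȳᵢ
web | 840.00 | 75.00 | 35.00 | 63000.00 | 29400.00
flange | 3000.00 | 75.00 | 80.00 | 225000.00 | 240000.00
Σ | 3840.00 |  |  | 288000.00 | 269400.00
x_c = 288000.00 / 3840.00 = 75.00 mm
y_c = 269400.00 / 3840.00 = 70.16 mm

x_c = 75.00 mm, y_c = 70.16 mm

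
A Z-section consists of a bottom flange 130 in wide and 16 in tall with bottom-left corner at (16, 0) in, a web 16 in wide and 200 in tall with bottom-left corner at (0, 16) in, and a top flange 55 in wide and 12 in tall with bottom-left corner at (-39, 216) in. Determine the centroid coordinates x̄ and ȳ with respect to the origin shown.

x̄ = 31.40 in, ȳ = 89.96 in

Part | A | x̄ᵢ | ȳᵢ | A·x̄ᵢ | A·ȳᵢ
bottom flange | 2080.00 | 81.00 | 8.00 | 168480.00 | 16640.00
web | 3200.00 | 8.00 | 116.00 | 25600.00 | 371200.00
top flange | 660.00 | -11.50 | 222.00 | -7590.00 | 146520.00
Σ | 5940.00 |  |  | 186490.00 | 534360.00
x̄ = 186490.00 / 5940.00 = 31.40 in
ȳ = 534360.00 / 5940.00 = 89.96 in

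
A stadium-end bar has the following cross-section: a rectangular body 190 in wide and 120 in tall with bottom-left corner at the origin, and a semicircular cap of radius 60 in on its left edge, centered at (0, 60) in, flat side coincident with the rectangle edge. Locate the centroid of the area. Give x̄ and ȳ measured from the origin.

x̄ = 71.06 in, ȳ = 60.00 in

rectangular body: A = 190 × 120 = 22800.00, centroid at (95.00, 60.00).
semicircular end: A = ½π·60² = 5654.87, centroid at (-25.46, 60.00).
ΣA = 28454.87 in²
ΣAx̄ = (22800.00)(95.00) + (5654.87)(-25.46) = 2022000.00 in³
ΣAȳ = (22800.00)(60.00) + (5654.87)(60.00) = 1707292.01 in³
x̄ = 2022000.00 / 28454.87 = 71.06 in
ȳ = 1707292.01 / 28454.87 = 60.00 in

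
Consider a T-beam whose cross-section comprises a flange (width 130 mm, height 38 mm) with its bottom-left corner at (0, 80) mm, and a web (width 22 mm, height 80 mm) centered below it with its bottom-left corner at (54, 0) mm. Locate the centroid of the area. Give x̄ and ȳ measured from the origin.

x̄ = 65.00 mm, ȳ = 83.50 mm

web: A = 22 × 80 = 1760.00, centroid at (65.00, 40.00).
flange: A = 130 × 38 = 4940.00, centroid at (65.00, 99.00).
ΣA = 6700.00 mm², ΣAx̄ = 435500.00 mm³, ΣAȳ = 559460.00 mm³.
x̄ = 435500.00/6700.00 = 65.00 mm; ȳ = 559460.00/6700.00 = 83.50 mm.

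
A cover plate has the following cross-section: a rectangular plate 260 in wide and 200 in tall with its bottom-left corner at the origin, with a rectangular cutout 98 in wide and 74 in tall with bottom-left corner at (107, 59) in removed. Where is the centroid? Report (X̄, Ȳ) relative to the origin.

X̄ = 125.79 in, Ȳ = 100.65 in

plate: A = 260 × 200 = 52000.00, centroid at (130.00, 100.00).
hole: A = −(98 × 74) = -7252.00, centroid at (156.00, 96.00).
ΣA = 44748.00 in²
ΣAX̄ = (52000.00)(130.00) + (-7252.00)(156.00) = 5628688.00 in³
ΣAȲ = (52000.00)(100.00) + (-7252.00)(96.00) = 4503808.00 in³
X̄ = 5628688.00 / 44748.00 = 125.79 in
Ȳ = 4503808.00 / 44748.00 = 100.65 in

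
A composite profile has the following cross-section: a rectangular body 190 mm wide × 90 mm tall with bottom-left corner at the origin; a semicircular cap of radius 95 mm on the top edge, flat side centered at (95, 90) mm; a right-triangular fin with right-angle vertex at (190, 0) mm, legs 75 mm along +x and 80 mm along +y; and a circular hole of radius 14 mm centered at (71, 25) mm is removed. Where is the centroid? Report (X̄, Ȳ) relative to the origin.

rectangular body: A = 190 × 90 = 17100.00, centroid at (95.00, 45.00).
semicircular top: A = ½π·95² = 14176.44, centroid at (95.00, 130.32).
triangular fin: A = ½·75·80 = 3000.00, centroid at (215.00, 26.67).
hole: A = −π·14² = -615.75, centroid at (71.00, 25.00).
ΣA = 33660.68 mm²
ΣAX̄ = (17100.00)(95.00) + (14176.44)(95.00) + (3000.00)(215.00) + (-615.75)(71.00) = 3572543.10 mm³
ΣAȲ = (17100.00)(45.00) + (14176.44)(130.32) + (3000.00)(26.67) + (-615.75)(25.00) = 2681568.85 mm³
X̄ = 3572543.10 / 33660.68 = 106.13 mm
Ȳ = 2681568.85 / 33660.68 = 79.66 mm

X̄ = 106.13 mm, Ȳ = 79.66 mm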